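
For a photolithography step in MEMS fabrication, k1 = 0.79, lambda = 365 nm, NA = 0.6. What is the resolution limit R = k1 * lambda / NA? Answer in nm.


Step 1: Identify values: k1 = 0.79, lambda = 365 nm, NA = 0.6
Step 2: R = k1 * lambda / NA
R = 0.79 * 365 / 0.6
R = 480.6 nm


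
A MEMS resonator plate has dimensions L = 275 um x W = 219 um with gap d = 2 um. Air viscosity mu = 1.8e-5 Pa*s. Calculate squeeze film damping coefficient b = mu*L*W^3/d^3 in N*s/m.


Step 1: Convert to SI.
L = 275e-6 m, W = 219e-6 m, d = 2e-6 m
Step 2: W^3 = (219e-6)^3 = 1.05e-11 m^3
Step 3: d^3 = (2e-6)^3 = 8.00e-18 m^3
Step 4: b = 1.8e-5 * 275e-6 * 1.05e-11 / 8.00e-18
b = 6.50e-03 N*s/m


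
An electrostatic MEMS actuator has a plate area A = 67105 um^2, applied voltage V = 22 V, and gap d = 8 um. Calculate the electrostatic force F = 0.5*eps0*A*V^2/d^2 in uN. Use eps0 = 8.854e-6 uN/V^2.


Step 1: Identify parameters.
eps0 = 8.854e-6 uN/V^2, A = 67105 um^2, V = 22 V, d = 8 um
Step 2: Compute V^2 = 22^2 = 484
Step 3: Compute d^2 = 8^2 = 64
Step 4: F = 0.5 * 8.854e-6 * 67105 * 484 / 64
F = 2.247 uN


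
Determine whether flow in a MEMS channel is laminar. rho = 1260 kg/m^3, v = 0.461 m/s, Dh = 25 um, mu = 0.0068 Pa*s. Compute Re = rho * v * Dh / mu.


Step 1: Convert Dh to meters: Dh = 25e-6 m
Step 2: Re = rho * v * Dh / mu
Re = 1260 * 0.461 * 25e-6 / 0.0068
Re = 2.136
Since Re = 2.136 is below ~2300, the flow is laminar.


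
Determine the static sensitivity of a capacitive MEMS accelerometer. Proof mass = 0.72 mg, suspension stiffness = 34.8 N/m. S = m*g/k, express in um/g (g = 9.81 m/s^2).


Step 1: Convert mass: m = 0.72 mg = 7.20e-07 kg
Step 2: S = m * g / k = 7.20e-07 * 9.81 / 34.8
Step 3: S = 2.03e-07 m/g
Step 4: Convert to um/g: S = 0.203 um/g


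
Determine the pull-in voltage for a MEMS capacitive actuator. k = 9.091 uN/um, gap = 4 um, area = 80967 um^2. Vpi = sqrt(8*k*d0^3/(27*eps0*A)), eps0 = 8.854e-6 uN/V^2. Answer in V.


Step 1: Compute numerator: 8 * k * d0^3 = 8 * 9.091 * 4^3 = 4654.592
Step 2: Compute denominator: 27 * eps0 * A = 27 * 8.854e-6 * 80967 = 19.355809
Step 3: Vpi = sqrt(4654.592 / 19.355809)
Vpi = 15.51 V


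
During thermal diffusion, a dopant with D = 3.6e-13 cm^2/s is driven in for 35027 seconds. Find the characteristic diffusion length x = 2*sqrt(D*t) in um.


Step 1: Compute D*t = 3.6e-13 * 35027 = 1.260972e-08 cm^2
Step 2: sqrt(D*t) = 1.12293e-04 cm
Step 3: x = 2 * 1.12293e-04 cm = 2.24586e-04 cm
Step 4: Convert to um (1 cm = 1e4 um): x = 2.246 um


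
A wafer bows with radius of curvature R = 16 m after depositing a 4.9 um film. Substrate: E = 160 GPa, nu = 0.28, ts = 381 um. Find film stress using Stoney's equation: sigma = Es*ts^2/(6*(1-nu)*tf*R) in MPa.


Step 1: Compute numerator: Es * ts^2 = 160 * 381^2 = 23225760 (GPa*um^2)
Step 2: Compute denominator (R in um): 6*(1-nu)*tf*R = 6*0.72*4.9*16e6 = 338688000.0 (um^2)
Step 3: sigma (GPa) = 23225760 / 338688000.0 = 6.8576e-02 GPa
Step 4: Convert to MPa (x1000): sigma = 68.6 MPa


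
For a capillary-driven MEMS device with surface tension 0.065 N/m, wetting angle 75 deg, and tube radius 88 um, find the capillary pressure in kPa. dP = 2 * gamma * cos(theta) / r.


Step 1: cos(75 deg) = 0.2588
Step 2: Convert r to m: r = 88e-6 m
Step 3: dP = 2 * 0.065 * 0.2588 / 88e-6 = 382.3 Pa
Step 4: Convert Pa to kPa (divide by 1000).
dP = 0.38 kPa


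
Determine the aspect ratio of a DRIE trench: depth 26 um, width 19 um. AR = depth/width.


Step 1: AR = depth / width
Step 2: AR = 26 / 19
AR = 1.4


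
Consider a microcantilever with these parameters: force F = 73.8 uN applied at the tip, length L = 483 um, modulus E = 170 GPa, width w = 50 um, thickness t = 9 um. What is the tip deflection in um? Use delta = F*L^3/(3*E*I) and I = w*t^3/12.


Step 1: Calculate the second moment of area.
I = w * t^3 / 12 = 50 * 9^3 / 12 = 3037.5 um^4
Step 2: Convert E to consistent units (1 GPa = 1000 uN/um^2).
E = 170 GPa = 170000 uN/um^2
Step 3: Calculate tip deflection.
delta = F * L^3 / (3 * E * I)
delta = 73.8 * 483^3 / (3 * 170000 * 3037.5)
delta = 5.368 um


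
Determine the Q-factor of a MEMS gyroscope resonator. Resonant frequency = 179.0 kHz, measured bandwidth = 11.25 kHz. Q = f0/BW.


Step 1: Q = f0 / bandwidth
Step 2: Q = 179.0 / 11.25
Q = 15.9


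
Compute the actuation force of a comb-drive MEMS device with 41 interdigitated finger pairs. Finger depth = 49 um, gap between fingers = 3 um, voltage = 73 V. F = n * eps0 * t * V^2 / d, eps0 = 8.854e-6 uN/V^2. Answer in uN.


Step 1: Parameters: n=41, eps0=8.854e-6 uN/V^2, t=49 um, V=73 V, d=3 um
Step 2: V^2 = 5329
Step 3: F = 41 * 8.854e-6 * 49 * 5329 / 3
F = 31.597 uN


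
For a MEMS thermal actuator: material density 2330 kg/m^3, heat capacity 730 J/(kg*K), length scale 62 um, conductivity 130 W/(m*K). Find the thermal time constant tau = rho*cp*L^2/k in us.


Step 1: Convert L to m: L = 62e-6 m
Step 2: L^2 = (62e-6)^2 = 3.844e-09 m^2
Step 3: tau = 2330 * 730 * 3.844e-09 / 130 = 5.02943e-05 s
Step 4: Convert to microseconds (multiply by 1e6).
tau = 50.294 us


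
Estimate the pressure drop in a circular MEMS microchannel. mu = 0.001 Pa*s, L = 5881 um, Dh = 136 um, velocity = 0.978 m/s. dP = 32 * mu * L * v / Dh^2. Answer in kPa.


Step 1: Convert to SI: L = 5881e-6 m, Dh = 136e-6 m
Step 2: dP = 32 * 0.001 * 5881e-6 * 0.978 / (136e-6)^2
Step 3: dP = 9950.90 Pa
Step 4: Convert to kPa: dP = 9.95 kPa


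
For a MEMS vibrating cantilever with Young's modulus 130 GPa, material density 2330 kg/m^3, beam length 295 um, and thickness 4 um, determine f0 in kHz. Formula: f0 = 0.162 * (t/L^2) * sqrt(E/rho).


Step 1: Convert units to SI.
t_SI = 4e-6 m, L_SI = 295e-6 m
Step 2: Calculate sqrt(E/rho).
sqrt(130e9 / 2330) = 7469.54 m/s
Step 3: Compute f0.
f0 = 0.162 * 4e-6 / (295e-6)^2 * 7469.54 = 55619.2 Hz = 55.62 kHz


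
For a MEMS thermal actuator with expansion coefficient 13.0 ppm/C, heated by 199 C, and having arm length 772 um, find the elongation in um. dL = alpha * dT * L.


Step 1: Convert CTE: alpha = 13.0 ppm/C = 13.0e-6 /C
Step 2: dL = 13.0e-6 * 199 * 772
dL = 1.9972 um


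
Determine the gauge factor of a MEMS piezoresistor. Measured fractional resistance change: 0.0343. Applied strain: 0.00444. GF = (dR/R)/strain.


Step 1: Identify values.
dR/R = 0.0343, strain = 0.00444
Step 2: GF = (dR/R) / strain = 0.0343 / 0.00444
GF = 7.7


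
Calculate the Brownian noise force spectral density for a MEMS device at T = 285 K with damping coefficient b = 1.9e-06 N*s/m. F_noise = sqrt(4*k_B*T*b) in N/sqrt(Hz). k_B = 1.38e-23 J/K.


Step 1: Compute 4 * k_B * T * b
= 4 * 1.38e-23 * 285 * 1.9e-06
= 2.9891e-26 N^2/Hz
Step 2: F_noise = sqrt(2.9891e-26)
F_noise = 1.73e-13 N/sqrt(Hz)


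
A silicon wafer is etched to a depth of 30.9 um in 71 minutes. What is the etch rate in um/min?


Step 1: Etch rate = depth / time
Step 2: rate = 30.9 / 71
rate = 0.435 um/min


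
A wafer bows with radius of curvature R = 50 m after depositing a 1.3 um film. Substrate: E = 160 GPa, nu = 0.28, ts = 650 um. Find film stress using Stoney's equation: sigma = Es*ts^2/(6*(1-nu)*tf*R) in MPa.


Step 1: Compute numerator: Es * ts^2 = 160 * 650^2 = 67600000 (GPa*um^2)
Step 2: Compute denominator (R in um): 6*(1-nu)*tf*R = 6*0.72*1.3*50e6 = 280800000.0 (um^2)
Step 3: sigma (GPa) = 67600000 / 280800000.0 = 2.40741e-01 GPa
Step 4: Convert to MPa (x1000): sigma = 240.7 MPa


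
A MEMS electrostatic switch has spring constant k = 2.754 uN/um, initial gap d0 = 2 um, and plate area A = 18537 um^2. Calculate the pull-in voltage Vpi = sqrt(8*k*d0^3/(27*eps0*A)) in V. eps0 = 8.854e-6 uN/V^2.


Step 1: Compute numerator: 8 * k * d0^3 = 8 * 2.754 * 2^3 = 176.256
Step 2: Compute denominator: 27 * eps0 * A = 27 * 8.854e-6 * 18537 = 4.431418
Step 3: Vpi = sqrt(176.256 / 4.431418)
Vpi = 6.31 V


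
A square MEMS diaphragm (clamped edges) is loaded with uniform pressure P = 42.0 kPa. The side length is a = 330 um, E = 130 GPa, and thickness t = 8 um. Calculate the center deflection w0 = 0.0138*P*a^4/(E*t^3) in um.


Step 1: Convert pressure to compatible units (E is in GPa, so P in GPa).
P = 42.0 kPa = 42.0e-6 GPa
Step 2: Compute numerator: 0.0138 * P * a^4.
a^4 = 330^4 = 11859210000
numerator = 0.0138 * 42.0e-6 * 11859210000 = 6.8736e+03
Step 3: Compute denominator: E * t^3 = 130 * 8^3 = 66560
Step 4: w0 = numerator / denominator = 6.8736e+03 / 66560 = 0.1033 um


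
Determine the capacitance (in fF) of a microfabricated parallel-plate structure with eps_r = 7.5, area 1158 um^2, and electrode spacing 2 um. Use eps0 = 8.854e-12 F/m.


Step 1: Convert area to m^2: A = 1158e-12 m^2
Step 2: Convert gap to m: d = 2e-6 m
Step 3: C = eps0 * eps_r * A / d
C = 8.854e-12 * 7.5 * 1158e-12 / 2e-6
Step 4: Convert to fF (multiply by 1e15).
C = 38.45 fF


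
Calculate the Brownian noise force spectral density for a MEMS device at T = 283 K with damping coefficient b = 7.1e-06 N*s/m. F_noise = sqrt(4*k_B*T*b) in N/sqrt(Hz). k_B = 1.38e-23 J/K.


Step 1: Compute 4 * k_B * T * b
= 4 * 1.38e-23 * 283 * 7.1e-06
= 1.1091e-25 N^2/Hz
Step 2: F_noise = sqrt(1.1091e-25)
F_noise = 3.33e-13 N/sqrt(Hz)


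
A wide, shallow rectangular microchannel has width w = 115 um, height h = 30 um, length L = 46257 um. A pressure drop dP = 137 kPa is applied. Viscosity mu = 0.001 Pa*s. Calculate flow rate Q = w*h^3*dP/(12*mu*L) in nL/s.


Step 1: Convert all dimensions to SI (meters).
w = 115e-6 m, h = 30e-6 m, L = 46257e-6 m, dP = 137e3 Pa
Step 2: Q = w * h^3 * dP / (12 * mu * L)
Q = 115e-6 * (30e-6)^3 * 137e3 / (12 * 0.001 * 46257e-6) = 7.6634347e-10 m^3/s
Step 3: Convert Q from m^3/s to nL/s (1 m^3 = 1e12 nL, so multiply by 1e12).
Q = 766.343 nL/s


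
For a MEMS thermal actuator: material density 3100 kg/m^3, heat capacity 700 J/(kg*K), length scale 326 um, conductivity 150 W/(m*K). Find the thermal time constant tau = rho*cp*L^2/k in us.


Step 1: Convert L to m: L = 326e-6 m
Step 2: L^2 = (326e-6)^2 = 1.06276e-07 m^2
Step 3: tau = 3100 * 700 * 1.06276e-07 / 150 = 1.53745947e-03 s
Step 4: Convert to microseconds (multiply by 1e6).
tau = 1537.459 us


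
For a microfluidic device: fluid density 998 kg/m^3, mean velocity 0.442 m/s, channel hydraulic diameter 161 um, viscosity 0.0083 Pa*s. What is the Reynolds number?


Step 1: Convert Dh to meters: Dh = 161e-6 m
Step 2: Re = rho * v * Dh / mu
Re = 998 * 0.442 * 161e-6 / 0.0083
Re = 8.557


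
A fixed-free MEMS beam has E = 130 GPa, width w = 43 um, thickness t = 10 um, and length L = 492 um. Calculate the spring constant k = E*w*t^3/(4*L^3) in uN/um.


Step 1: Convert E to consistent units (1 GPa = 1000 uN/um^2).
E = 130 GPa = 130000 uN/um^2
Step 2: Compute t^3 = 10^3 = 1000
Step 3: Compute L^3 = 492^3 = 119095488
Step 4: k = 130000 * 43 * 1000 / (4 * 119095488)
k = 11.7343 uN/um


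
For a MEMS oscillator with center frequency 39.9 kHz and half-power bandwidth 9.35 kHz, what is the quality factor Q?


Step 1: Q = f0 / bandwidth
Step 2: Q = 39.9 / 9.35
Q = 4.3


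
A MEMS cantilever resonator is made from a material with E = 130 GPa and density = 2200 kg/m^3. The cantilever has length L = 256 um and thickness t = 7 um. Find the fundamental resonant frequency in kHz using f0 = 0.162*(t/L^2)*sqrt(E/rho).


Step 1: Convert units to SI.
t_SI = 7e-6 m, L_SI = 256e-6 m
Step 2: Calculate sqrt(E/rho).
sqrt(130e9 / 2200) = 7687.06 m/s
Step 3: Compute f0.
f0 = 0.162 * 7e-6 / (256e-6)^2 * 7687.06 = 133012.8 Hz = 133.01 kHz


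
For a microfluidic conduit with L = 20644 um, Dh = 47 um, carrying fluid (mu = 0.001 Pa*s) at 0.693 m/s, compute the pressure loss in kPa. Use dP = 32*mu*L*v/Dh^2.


Step 1: Convert to SI: L = 20644e-6 m, Dh = 47e-6 m
Step 2: dP = 32 * 0.001 * 20644e-6 * 0.693 / (47e-6)^2
Step 3: dP = 207243.70 Pa
Step 4: Convert to kPa: dP = 207.24 kPa


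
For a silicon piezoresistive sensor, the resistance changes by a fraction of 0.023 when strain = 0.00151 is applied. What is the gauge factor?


Step 1: Identify values.
dR/R = 0.023, strain = 0.00151
Step 2: GF = (dR/R) / strain = 0.023 / 0.00151
GF = 15.2


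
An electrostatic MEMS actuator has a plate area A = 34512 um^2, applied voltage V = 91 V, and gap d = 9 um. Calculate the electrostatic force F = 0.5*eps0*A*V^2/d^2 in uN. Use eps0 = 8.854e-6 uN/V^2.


Step 1: Identify parameters.
eps0 = 8.854e-6 uN/V^2, A = 34512 um^2, V = 91 V, d = 9 um
Step 2: Compute V^2 = 91^2 = 8281
Step 3: Compute d^2 = 9^2 = 81
Step 4: F = 0.5 * 8.854e-6 * 34512 * 8281 / 81
F = 15.62 uN


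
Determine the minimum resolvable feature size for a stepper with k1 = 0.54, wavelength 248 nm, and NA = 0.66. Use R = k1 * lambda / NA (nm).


Step 1: Identify values: k1 = 0.54, lambda = 248 nm, NA = 0.66
Step 2: R = k1 * lambda / NA
R = 0.54 * 248 / 0.66
R = 202.9 nm


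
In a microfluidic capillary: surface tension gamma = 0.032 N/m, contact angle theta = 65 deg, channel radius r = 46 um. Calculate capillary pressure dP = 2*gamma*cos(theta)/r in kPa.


Step 1: cos(65 deg) = 0.4226
Step 2: Convert r to m: r = 46e-6 m
Step 3: dP = 2 * 0.032 * 0.4226 / 46e-6 = 588.0 Pa
Step 4: Convert Pa to kPa (divide by 1000).
dP = 0.59 kPa


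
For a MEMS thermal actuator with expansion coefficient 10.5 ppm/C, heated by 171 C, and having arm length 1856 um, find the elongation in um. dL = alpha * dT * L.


Step 1: Convert CTE: alpha = 10.5 ppm/C = 10.5e-6 /C
Step 2: dL = 10.5e-6 * 171 * 1856
dL = 3.3324 um


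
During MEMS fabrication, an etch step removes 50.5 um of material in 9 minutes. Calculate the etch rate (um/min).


Step 1: Etch rate = depth / time
Step 2: rate = 50.5 / 9
rate = 5.611 um/min


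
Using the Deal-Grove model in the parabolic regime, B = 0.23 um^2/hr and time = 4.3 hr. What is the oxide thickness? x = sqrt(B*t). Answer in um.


Step 1: Compute B*t = 0.23 * 4.3 = 0.989
Step 2: x = sqrt(0.989)
x = 0.994 um


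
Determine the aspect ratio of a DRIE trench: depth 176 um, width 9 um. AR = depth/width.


Step 1: AR = depth / width
Step 2: AR = 176 / 9
AR = 19.6


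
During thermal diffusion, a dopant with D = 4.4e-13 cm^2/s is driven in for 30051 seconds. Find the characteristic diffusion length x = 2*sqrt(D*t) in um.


Step 1: Compute D*t = 4.4e-13 * 30051 = 1.322244e-08 cm^2
Step 2: sqrt(D*t) = 1.15e-04 cm
Step 3: x = 2 * 1.15e-04 cm = 2.3e-04 cm
Step 4: Convert to um (1 cm = 1e4 um): x = 2.3 um


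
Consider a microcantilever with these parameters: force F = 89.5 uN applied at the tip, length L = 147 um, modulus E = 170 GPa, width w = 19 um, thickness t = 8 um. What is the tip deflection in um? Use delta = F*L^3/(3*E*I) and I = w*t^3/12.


Step 1: Calculate the second moment of area.
I = w * t^3 / 12 = 19 * 8^3 / 12 = 810.6667 um^4
Step 2: Convert E to consistent units (1 GPa = 1000 uN/um^2).
E = 170 GPa = 170000 uN/um^2
Step 3: Calculate tip deflection.
delta = F * L^3 / (3 * E * I)
delta = 89.5 * 147^3 / (3 * 170000 * 810.6667)
delta = 0.6876 um


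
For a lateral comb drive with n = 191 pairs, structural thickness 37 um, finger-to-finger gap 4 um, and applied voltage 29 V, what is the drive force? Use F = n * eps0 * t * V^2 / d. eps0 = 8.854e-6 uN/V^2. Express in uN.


Step 1: Parameters: n=191, eps0=8.854e-6 uN/V^2, t=37 um, V=29 V, d=4 um
Step 2: V^2 = 841
Step 3: F = 191 * 8.854e-6 * 37 * 841 / 4
F = 13.156 uN


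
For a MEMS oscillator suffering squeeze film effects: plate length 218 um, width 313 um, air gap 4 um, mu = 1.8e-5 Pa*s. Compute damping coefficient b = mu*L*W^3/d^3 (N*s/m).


Step 1: Convert to SI.
L = 218e-6 m, W = 313e-6 m, d = 4e-6 m
Step 2: W^3 = (313e-6)^3 = 3.07e-11 m^3
Step 3: d^3 = (4e-6)^3 = 6.40e-17 m^3
Step 4: b = 1.8e-5 * 218e-6 * 3.07e-11 / 6.40e-17
b = 1.88e-03 N*s/m


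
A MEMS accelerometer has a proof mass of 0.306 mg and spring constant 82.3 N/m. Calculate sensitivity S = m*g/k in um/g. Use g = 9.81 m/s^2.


Step 1: Convert mass: m = 0.306 mg = 3.06e-07 kg
Step 2: S = m * g / k = 3.06e-07 * 9.81 / 82.3
Step 3: S = 3.65e-08 m/g
Step 4: Convert to um/g: S = 0.036 um/g


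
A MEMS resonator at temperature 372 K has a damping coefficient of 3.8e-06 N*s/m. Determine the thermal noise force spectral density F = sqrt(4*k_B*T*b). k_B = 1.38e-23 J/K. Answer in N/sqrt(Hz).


Step 1: Compute 4 * k_B * T * b
= 4 * 1.38e-23 * 372 * 3.8e-06
= 7.8031e-26 N^2/Hz
Step 2: F_noise = sqrt(7.8031e-26)
F_noise = 2.79e-13 N/sqrt(Hz)


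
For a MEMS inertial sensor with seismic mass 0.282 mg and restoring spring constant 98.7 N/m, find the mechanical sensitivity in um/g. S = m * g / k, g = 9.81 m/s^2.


Step 1: Convert mass: m = 0.282 mg = 2.82e-07 kg
Step 2: S = m * g / k = 2.82e-07 * 9.81 / 98.7
Step 3: S = 2.80e-08 m/g
Step 4: Convert to um/g: S = 0.028 um/g


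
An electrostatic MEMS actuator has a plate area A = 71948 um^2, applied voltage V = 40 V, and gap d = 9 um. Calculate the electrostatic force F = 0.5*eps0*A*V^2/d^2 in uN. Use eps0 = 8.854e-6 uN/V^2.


Step 1: Identify parameters.
eps0 = 8.854e-6 uN/V^2, A = 71948 um^2, V = 40 V, d = 9 um
Step 2: Compute V^2 = 40^2 = 1600
Step 3: Compute d^2 = 9^2 = 81
Step 4: F = 0.5 * 8.854e-6 * 71948 * 1600 / 81
F = 6.292 uN


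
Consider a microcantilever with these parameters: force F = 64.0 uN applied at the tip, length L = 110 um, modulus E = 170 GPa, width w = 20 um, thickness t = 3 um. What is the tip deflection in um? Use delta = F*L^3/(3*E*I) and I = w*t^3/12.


Step 1: Calculate the second moment of area.
I = w * t^3 / 12 = 20 * 3^3 / 12 = 45.0 um^4
Step 2: Convert E to consistent units (1 GPa = 1000 uN/um^2).
E = 170 GPa = 170000 uN/um^2
Step 3: Calculate tip deflection.
delta = F * L^3 / (3 * E * I)
delta = 64.0 * 110^3 / (3 * 170000 * 45.0)
delta = 3.7117 um


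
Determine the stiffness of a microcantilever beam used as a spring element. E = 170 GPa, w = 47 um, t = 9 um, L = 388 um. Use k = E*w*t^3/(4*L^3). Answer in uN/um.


Step 1: Convert E to consistent units (1 GPa = 1000 uN/um^2).
E = 170 GPa = 170000 uN/um^2
Step 2: Compute t^3 = 9^3 = 729
Step 3: Compute L^3 = 388^3 = 58411072
Step 4: k = 170000 * 47 * 729 / (4 * 58411072)
k = 24.9298 uN/um


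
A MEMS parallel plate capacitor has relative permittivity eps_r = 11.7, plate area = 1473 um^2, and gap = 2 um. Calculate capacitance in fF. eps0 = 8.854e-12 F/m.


Step 1: Convert area to m^2: A = 1473e-12 m^2
Step 2: Convert gap to m: d = 2e-6 m
Step 3: C = eps0 * eps_r * A / d
C = 8.854e-12 * 11.7 * 1473e-12 / 2e-6
Step 4: Convert to fF (multiply by 1e15).
C = 76.3 fF


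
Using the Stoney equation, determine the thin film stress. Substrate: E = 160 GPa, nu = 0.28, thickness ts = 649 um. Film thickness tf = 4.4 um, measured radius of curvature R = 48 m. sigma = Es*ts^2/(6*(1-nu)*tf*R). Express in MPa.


Step 1: Compute numerator: Es * ts^2 = 160 * 649^2 = 67392160 (GPa*um^2)
Step 2: Compute denominator (R in um): 6*(1-nu)*tf*R = 6*0.72*4.4*48e6 = 912384000.0 (um^2)
Step 3: sigma (GPa) = 67392160 / 912384000.0 = 7.3864e-02 GPa
Step 4: Convert to MPa (x1000): sigma = 73.9 MPa


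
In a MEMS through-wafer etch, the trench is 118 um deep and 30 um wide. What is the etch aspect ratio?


Step 1: AR = depth / width
Step 2: AR = 118 / 30
AR = 3.9


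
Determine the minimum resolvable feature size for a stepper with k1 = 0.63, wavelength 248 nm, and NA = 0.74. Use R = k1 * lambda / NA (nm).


Step 1: Identify values: k1 = 0.63, lambda = 248 nm, NA = 0.74
Step 2: R = k1 * lambda / NA
R = 0.63 * 248 / 0.74
R = 211.1 nm


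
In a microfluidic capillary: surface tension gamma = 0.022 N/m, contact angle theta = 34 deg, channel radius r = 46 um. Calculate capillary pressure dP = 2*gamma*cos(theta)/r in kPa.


Step 1: cos(34 deg) = 0.829
Step 2: Convert r to m: r = 46e-6 m
Step 3: dP = 2 * 0.022 * 0.829 / 46e-6 = 793.0 Pa
Step 4: Convert Pa to kPa (divide by 1000).
dP = 0.79 kPa


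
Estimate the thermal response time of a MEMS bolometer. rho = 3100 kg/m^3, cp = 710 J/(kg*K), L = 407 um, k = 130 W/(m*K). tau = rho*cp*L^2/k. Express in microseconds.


Step 1: Convert L to m: L = 407e-6 m
Step 2: L^2 = (407e-6)^2 = 1.65649e-07 m^2
Step 3: tau = 3100 * 710 * 1.65649e-07 / 130 = 2.80456499e-03 s
Step 4: Convert to microseconds (multiply by 1e6).
tau = 2804.565 us


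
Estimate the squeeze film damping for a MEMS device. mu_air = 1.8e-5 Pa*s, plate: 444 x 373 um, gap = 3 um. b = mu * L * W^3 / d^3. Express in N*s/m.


Step 1: Convert to SI.
L = 444e-6 m, W = 373e-6 m, d = 3e-6 m
Step 2: W^3 = (373e-6)^3 = 5.19e-11 m^3
Step 3: d^3 = (3e-6)^3 = 2.70e-17 m^3
Step 4: b = 1.8e-5 * 444e-6 * 5.19e-11 / 2.70e-17
b = 1.54e-02 N*s/m


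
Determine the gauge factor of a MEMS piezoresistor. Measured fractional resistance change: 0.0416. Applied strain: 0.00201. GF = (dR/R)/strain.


Step 1: Identify values.
dR/R = 0.0416, strain = 0.00201
Step 2: GF = (dR/R) / strain = 0.0416 / 0.00201
GF = 20.7


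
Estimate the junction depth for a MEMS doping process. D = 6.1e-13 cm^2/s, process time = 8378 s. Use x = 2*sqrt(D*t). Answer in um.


Step 1: Compute D*t = 6.1e-13 * 8378 = 5.11058e-09 cm^2
Step 2: sqrt(D*t) = 7.1488e-05 cm
Step 3: x = 2 * 7.1488e-05 cm = 1.42976e-04 cm
Step 4: Convert to um (1 cm = 1e4 um): x = 1.43 um


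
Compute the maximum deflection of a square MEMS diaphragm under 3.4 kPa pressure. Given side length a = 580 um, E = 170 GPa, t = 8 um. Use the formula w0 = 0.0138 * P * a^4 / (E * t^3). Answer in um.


Step 1: Convert pressure to compatible units (E is in GPa, so P in GPa).
P = 3.4 kPa = 3.4e-6 GPa
Step 2: Compute numerator: 0.0138 * P * a^4.
a^4 = 580^4 = 113164960000
numerator = 0.0138 * 3.4e-6 * 113164960000 = 5.31e+03
Step 3: Compute denominator: E * t^3 = 170 * 8^3 = 87040
Step 4: w0 = numerator / denominator = 5.31e+03 / 87040 = 0.061 um


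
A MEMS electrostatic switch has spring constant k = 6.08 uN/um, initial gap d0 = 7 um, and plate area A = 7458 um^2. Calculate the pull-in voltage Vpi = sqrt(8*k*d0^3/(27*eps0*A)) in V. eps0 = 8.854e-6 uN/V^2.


Step 1: Compute numerator: 8 * k * d0^3 = 8 * 6.08 * 7^3 = 16683.52
Step 2: Compute denominator: 27 * eps0 * A = 27 * 8.854e-6 * 7458 = 1.782895
Step 3: Vpi = sqrt(16683.52 / 1.782895)
Vpi = 96.73 V


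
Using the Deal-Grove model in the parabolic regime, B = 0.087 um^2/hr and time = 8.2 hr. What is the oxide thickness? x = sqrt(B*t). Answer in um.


Step 1: Compute B*t = 0.087 * 8.2 = 0.7134
Step 2: x = sqrt(0.7134)
x = 0.845 um


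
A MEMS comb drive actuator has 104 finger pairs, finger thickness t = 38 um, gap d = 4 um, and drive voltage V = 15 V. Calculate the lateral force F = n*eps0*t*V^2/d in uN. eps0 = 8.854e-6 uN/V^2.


Step 1: Parameters: n=104, eps0=8.854e-6 uN/V^2, t=38 um, V=15 V, d=4 um
Step 2: V^2 = 225
Step 3: F = 104 * 8.854e-6 * 38 * 225 / 4
F = 1.968 uN


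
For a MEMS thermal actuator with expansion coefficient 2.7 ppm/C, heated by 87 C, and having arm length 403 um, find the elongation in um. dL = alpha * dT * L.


Step 1: Convert CTE: alpha = 2.7 ppm/C = 2.7e-6 /C
Step 2: dL = 2.7e-6 * 87 * 403
dL = 0.0947 um


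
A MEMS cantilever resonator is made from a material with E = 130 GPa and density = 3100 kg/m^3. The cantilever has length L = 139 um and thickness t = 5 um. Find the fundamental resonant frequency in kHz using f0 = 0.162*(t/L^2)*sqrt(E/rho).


Step 1: Convert units to SI.
t_SI = 5e-6 m, L_SI = 139e-6 m
Step 2: Calculate sqrt(E/rho).
sqrt(130e9 / 3100) = 6475.76 m/s
Step 3: Compute f0.
f0 = 0.162 * 5e-6 / (139e-6)^2 * 6475.76 = 271485.2 Hz = 271.49 kHz


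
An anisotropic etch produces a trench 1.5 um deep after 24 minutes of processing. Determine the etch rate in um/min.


Step 1: Etch rate = depth / time
Step 2: rate = 1.5 / 24
rate = 0.063 um/min


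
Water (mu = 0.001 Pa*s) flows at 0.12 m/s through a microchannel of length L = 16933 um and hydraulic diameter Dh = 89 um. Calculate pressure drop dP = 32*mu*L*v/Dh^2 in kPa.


Step 1: Convert to SI: L = 16933e-6 m, Dh = 89e-6 m
Step 2: dP = 32 * 0.001 * 16933e-6 * 0.12 / (89e-6)^2
Step 3: dP = 8208.90 Pa
Step 4: Convert to kPa: dP = 8.21 kPa


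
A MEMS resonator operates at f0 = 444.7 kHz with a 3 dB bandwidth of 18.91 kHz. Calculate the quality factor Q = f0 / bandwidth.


Step 1: Q = f0 / bandwidth
Step 2: Q = 444.7 / 18.91
Q = 23.5


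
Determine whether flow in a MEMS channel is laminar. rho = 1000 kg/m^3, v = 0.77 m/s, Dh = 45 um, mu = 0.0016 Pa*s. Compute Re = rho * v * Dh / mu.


Step 1: Convert Dh to meters: Dh = 45e-6 m
Step 2: Re = rho * v * Dh / mu
Re = 1000 * 0.77 * 45e-6 / 0.0016
Re = 21.656
Since Re = 21.656 is below ~2300, the flow is laminar.


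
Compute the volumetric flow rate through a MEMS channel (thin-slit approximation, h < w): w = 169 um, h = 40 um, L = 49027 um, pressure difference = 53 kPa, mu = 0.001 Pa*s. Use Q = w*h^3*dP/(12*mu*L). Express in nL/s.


Step 1: Convert all dimensions to SI (meters).
w = 169e-6 m, h = 40e-6 m, L = 49027e-6 m, dP = 53e3 Pa
Step 2: Q = w * h^3 * dP / (12 * mu * L)
Q = 169e-6 * (40e-6)^3 * 53e3 / (12 * 0.001 * 49027e-6) = 9.7437466e-10 m^3/s
Step 3: Convert Q from m^3/s to nL/s (1 m^3 = 1e12 nL, so multiply by 1e12).
Q = 974.375 nL/s


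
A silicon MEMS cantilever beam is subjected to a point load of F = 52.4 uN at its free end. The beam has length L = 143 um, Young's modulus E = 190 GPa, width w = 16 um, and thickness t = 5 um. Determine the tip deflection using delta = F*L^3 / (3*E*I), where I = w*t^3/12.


Step 1: Calculate the second moment of area.
I = w * t^3 / 12 = 16 * 5^3 / 12 = 166.6667 um^4
Step 2: Convert E to consistent units (1 GPa = 1000 uN/um^2).
E = 190 GPa = 190000 uN/um^2
Step 3: Calculate tip deflection.
delta = F * L^3 / (3 * E * I)
delta = 52.4 * 143^3 / (3 * 190000 * 166.6667)
delta = 1.6129 um


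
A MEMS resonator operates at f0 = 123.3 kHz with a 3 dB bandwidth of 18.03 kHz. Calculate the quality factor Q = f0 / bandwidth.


Step 1: Q = f0 / bandwidth
Step 2: Q = 123.3 / 18.03
Q = 6.8


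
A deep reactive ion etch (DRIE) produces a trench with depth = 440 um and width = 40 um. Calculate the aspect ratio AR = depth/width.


Step 1: AR = depth / width
Step 2: AR = 440 / 40
AR = 11.0


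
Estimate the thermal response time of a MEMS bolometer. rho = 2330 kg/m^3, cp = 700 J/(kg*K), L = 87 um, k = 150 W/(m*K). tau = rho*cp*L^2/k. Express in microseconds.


Step 1: Convert L to m: L = 87e-6 m
Step 2: L^2 = (87e-6)^2 = 7.569e-09 m^2
Step 3: tau = 2330 * 700 * 7.569e-09 / 150 = 8.23e-05 s
Step 4: Convert to microseconds (multiply by 1e6).
tau = 82.3 us


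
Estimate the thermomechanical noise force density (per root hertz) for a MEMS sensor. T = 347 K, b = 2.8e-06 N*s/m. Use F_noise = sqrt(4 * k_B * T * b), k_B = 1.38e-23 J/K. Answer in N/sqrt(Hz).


Step 1: Compute 4 * k_B * T * b
= 4 * 1.38e-23 * 347 * 2.8e-06
= 5.3632e-26 N^2/Hz
Step 2: F_noise = sqrt(5.3632e-26)
F_noise = 2.32e-13 N/sqrt(Hz)


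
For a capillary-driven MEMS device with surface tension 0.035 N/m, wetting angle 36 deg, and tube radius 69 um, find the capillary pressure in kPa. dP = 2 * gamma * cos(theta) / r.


Step 1: cos(36 deg) = 0.809
Step 2: Convert r to m: r = 69e-6 m
Step 3: dP = 2 * 0.035 * 0.809 / 69e-6 = 820.7 Pa
Step 4: Convert Pa to kPa (divide by 1000).
dP = 0.82 kPa


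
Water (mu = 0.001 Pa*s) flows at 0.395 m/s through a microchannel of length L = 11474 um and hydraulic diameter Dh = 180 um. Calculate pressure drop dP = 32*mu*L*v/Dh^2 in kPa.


Step 1: Convert to SI: L = 11474e-6 m, Dh = 180e-6 m
Step 2: dP = 32 * 0.001 * 11474e-6 * 0.395 / (180e-6)^2
Step 3: dP = 4476.28 Pa
Step 4: Convert to kPa: dP = 4.48 kPa


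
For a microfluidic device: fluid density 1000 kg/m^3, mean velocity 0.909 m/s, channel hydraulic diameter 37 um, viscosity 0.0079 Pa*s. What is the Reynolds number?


Step 1: Convert Dh to meters: Dh = 37e-6 m
Step 2: Re = rho * v * Dh / mu
Re = 1000 * 0.909 * 37e-6 / 0.0079
Re = 4.257


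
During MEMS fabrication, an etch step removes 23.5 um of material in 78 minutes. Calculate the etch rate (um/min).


Step 1: Etch rate = depth / time
Step 2: rate = 23.5 / 78
rate = 0.301 um/min


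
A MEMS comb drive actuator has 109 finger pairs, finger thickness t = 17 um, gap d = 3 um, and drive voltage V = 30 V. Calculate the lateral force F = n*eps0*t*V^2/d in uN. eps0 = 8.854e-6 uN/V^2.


Step 1: Parameters: n=109, eps0=8.854e-6 uN/V^2, t=17 um, V=30 V, d=3 um
Step 2: V^2 = 900
Step 3: F = 109 * 8.854e-6 * 17 * 900 / 3
F = 4.922 uN


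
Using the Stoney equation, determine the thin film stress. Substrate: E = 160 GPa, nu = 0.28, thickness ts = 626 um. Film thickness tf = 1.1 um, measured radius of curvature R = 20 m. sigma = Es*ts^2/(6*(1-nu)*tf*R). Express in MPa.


Step 1: Compute numerator: Es * ts^2 = 160 * 626^2 = 62700160 (GPa*um^2)
Step 2: Compute denominator (R in um): 6*(1-nu)*tf*R = 6*0.72*1.1*20e6 = 95040000.0 (um^2)
Step 3: sigma (GPa) = 62700160 / 95040000.0 = 6.59724e-01 GPa
Step 4: Convert to MPa (x1000): sigma = 659.7 MPa


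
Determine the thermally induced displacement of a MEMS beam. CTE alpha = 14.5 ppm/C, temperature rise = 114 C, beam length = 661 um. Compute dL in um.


Step 1: Convert CTE: alpha = 14.5 ppm/C = 14.5e-6 /C
Step 2: dL = 14.5e-6 * 114 * 661
dL = 1.0926 um


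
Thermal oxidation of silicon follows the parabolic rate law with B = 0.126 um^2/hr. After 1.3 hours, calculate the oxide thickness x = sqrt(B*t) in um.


Step 1: Compute B*t = 0.126 * 1.3 = 0.1638
Step 2: x = sqrt(0.1638)
x = 0.405 um


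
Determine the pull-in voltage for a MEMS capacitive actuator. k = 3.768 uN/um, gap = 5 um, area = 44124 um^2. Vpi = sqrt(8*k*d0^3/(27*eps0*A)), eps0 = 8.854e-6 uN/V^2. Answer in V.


Step 1: Compute numerator: 8 * k * d0^3 = 8 * 3.768 * 5^3 = 3768.0
Step 2: Compute denominator: 27 * eps0 * A = 27 * 8.854e-6 * 44124 = 10.548195
Step 3: Vpi = sqrt(3768.0 / 10.548195)
Vpi = 18.9 V


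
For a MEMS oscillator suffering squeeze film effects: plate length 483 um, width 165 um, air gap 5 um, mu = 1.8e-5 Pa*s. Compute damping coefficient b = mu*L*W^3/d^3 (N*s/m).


Step 1: Convert to SI.
L = 483e-6 m, W = 165e-6 m, d = 5e-6 m
Step 2: W^3 = (165e-6)^3 = 4.49e-12 m^3
Step 3: d^3 = (5e-6)^3 = 1.25e-16 m^3
Step 4: b = 1.8e-5 * 483e-6 * 4.49e-12 / 1.25e-16
b = 3.12e-04 N*s/m


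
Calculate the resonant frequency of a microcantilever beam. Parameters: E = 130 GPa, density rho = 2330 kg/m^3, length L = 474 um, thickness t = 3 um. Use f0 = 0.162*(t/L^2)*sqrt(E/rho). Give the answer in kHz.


Step 1: Convert units to SI.
t_SI = 3e-6 m, L_SI = 474e-6 m
Step 2: Calculate sqrt(E/rho).
sqrt(130e9 / 2330) = 7469.54 m/s
Step 3: Compute f0.
f0 = 0.162 * 3e-6 / (474e-6)^2 * 7469.54 = 16157.5 Hz = 16.16 kHz


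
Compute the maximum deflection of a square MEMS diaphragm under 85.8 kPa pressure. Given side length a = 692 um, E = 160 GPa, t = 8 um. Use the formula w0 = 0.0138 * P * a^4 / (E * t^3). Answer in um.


Step 1: Convert pressure to compatible units (E is in GPa, so P in GPa).
P = 85.8 kPa = 85.8e-6 GPa
Step 2: Compute numerator: 0.0138 * P * a^4.
a^4 = 692^4 = 229310730496
numerator = 0.0138 * 85.8e-6 * 229310730496 = 2.715131e+05
Step 3: Compute denominator: E * t^3 = 160 * 8^3 = 81920
Step 4: w0 = numerator / denominator = 2.715131e+05 / 81920 = 3.3144 um


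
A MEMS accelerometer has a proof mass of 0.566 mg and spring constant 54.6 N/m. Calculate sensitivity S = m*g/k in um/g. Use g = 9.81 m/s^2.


Step 1: Convert mass: m = 0.566 mg = 5.66e-07 kg
Step 2: S = m * g / k = 5.66e-07 * 9.81 / 54.6
Step 3: S = 1.02e-07 m/g
Step 4: Convert to um/g: S = 0.102 um/g


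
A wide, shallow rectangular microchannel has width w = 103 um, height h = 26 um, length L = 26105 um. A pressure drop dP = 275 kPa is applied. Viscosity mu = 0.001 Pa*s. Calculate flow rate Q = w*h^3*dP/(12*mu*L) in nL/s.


Step 1: Convert all dimensions to SI (meters).
w = 103e-6 m, h = 26e-6 m, L = 26105e-6 m, dP = 275e3 Pa
Step 2: Q = w * h^3 * dP / (12 * mu * L)
Q = 103e-6 * (26e-6)^3 * 275e3 / (12 * 0.001 * 26105e-6) = 1.58922365e-09 m^3/s
Step 3: Convert Q from m^3/s to nL/s (1 m^3 = 1e12 nL, so multiply by 1e12).
Q = 1589.224 nL/s


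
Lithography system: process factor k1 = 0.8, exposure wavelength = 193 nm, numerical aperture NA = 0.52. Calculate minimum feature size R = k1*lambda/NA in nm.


Step 1: Identify values: k1 = 0.8, lambda = 193 nm, NA = 0.52
Step 2: R = k1 * lambda / NA
R = 0.8 * 193 / 0.52
R = 296.9 nm


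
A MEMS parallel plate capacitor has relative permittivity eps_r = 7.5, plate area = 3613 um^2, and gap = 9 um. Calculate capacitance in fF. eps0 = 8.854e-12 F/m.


Step 1: Convert area to m^2: A = 3613e-12 m^2
Step 2: Convert gap to m: d = 9e-6 m
Step 3: C = eps0 * eps_r * A / d
C = 8.854e-12 * 7.5 * 3613e-12 / 9e-6
Step 4: Convert to fF (multiply by 1e15).
C = 26.66 fF


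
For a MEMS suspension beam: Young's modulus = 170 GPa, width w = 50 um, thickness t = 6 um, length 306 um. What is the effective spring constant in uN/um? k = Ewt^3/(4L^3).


Step 1: Convert E to consistent units (1 GPa = 1000 uN/um^2).
E = 170 GPa = 170000 uN/um^2
Step 2: Compute t^3 = 6^3 = 216
Step 3: Compute L^3 = 306^3 = 28652616
Step 4: k = 170000 * 50 * 216 / (4 * 28652616)
k = 16.0195 uN/um


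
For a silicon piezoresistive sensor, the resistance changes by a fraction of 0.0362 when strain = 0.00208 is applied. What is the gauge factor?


Step 1: Identify values.
dR/R = 0.0362, strain = 0.00208
Step 2: GF = (dR/R) / strain = 0.0362 / 0.00208
GF = 17.4


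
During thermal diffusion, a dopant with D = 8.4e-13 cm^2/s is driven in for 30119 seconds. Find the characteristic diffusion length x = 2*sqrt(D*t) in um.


Step 1: Compute D*t = 8.4e-13 * 30119 = 2.529996e-08 cm^2
Step 2: sqrt(D*t) = 1.5906e-04 cm
Step 3: x = 2 * 1.5906e-04 cm = 3.1812e-04 cm
Step 4: Convert to um (1 cm = 1e4 um): x = 3.181 um


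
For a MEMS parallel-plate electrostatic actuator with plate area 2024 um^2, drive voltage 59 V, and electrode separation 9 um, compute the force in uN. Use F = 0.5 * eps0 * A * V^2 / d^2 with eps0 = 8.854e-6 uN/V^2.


Step 1: Identify parameters.
eps0 = 8.854e-6 uN/V^2, A = 2024 um^2, V = 59 V, d = 9 um
Step 2: Compute V^2 = 59^2 = 3481
Step 3: Compute d^2 = 9^2 = 81
Step 4: F = 0.5 * 8.854e-6 * 2024 * 3481 / 81
F = 0.385 uN


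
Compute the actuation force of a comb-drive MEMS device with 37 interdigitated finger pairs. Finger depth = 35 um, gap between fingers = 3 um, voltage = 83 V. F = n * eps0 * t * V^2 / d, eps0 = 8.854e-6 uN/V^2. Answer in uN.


Step 1: Parameters: n=37, eps0=8.854e-6 uN/V^2, t=35 um, V=83 V, d=3 um
Step 2: V^2 = 6889
Step 3: F = 37 * 8.854e-6 * 35 * 6889 / 3
F = 26.33 uN


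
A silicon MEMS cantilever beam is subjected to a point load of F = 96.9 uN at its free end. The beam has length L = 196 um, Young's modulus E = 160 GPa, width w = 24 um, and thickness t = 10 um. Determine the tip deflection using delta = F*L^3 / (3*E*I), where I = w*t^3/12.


Step 1: Calculate the second moment of area.
I = w * t^3 / 12 = 24 * 10^3 / 12 = 2000.0 um^4
Step 2: Convert E to consistent units (1 GPa = 1000 uN/um^2).
E = 160 GPa = 160000 uN/um^2
Step 3: Calculate tip deflection.
delta = F * L^3 / (3 * E * I)
delta = 96.9 * 196^3 / (3 * 160000 * 2000.0)
delta = 0.76 um


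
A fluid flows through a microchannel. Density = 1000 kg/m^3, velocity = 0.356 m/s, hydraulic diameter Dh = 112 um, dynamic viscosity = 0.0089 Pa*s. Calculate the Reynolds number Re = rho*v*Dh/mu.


Step 1: Convert Dh to meters: Dh = 112e-6 m
Step 2: Re = rho * v * Dh / mu
Re = 1000 * 0.356 * 112e-6 / 0.0089
Re = 4.48


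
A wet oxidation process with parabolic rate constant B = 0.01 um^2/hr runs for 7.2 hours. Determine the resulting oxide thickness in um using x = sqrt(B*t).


Step 1: Compute B*t = 0.01 * 7.2 = 0.072
Step 2: x = sqrt(0.072)
x = 0.268 um


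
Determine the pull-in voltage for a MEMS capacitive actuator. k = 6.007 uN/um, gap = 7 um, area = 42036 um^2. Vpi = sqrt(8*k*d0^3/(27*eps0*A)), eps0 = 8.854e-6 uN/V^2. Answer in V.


Step 1: Compute numerator: 8 * k * d0^3 = 8 * 6.007 * 7^3 = 16483.208
Step 2: Compute denominator: 27 * eps0 * A = 27 * 8.854e-6 * 42036 = 10.049042
Step 3: Vpi = sqrt(16483.208 / 10.049042)
Vpi = 40.5 V


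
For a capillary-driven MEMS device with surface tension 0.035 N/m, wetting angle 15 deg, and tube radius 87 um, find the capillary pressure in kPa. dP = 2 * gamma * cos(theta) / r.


Step 1: cos(15 deg) = 0.9659
Step 2: Convert r to m: r = 87e-6 m
Step 3: dP = 2 * 0.035 * 0.9659 / 87e-6 = 777.2 Pa
Step 4: Convert Pa to kPa (divide by 1000).
dP = 0.78 kPa


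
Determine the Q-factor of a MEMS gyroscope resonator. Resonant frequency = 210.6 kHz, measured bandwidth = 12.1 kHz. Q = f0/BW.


Step 1: Q = f0 / bandwidth
Step 2: Q = 210.6 / 12.1
Q = 17.4


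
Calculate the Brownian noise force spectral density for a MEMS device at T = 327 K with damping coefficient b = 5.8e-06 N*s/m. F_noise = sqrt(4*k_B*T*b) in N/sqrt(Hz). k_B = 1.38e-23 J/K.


Step 1: Compute 4 * k_B * T * b
= 4 * 1.38e-23 * 327 * 5.8e-06
= 1.0469e-25 N^2/Hz
Step 2: F_noise = sqrt(1.0469e-25)
F_noise = 3.24e-13 N/sqrt(Hz)


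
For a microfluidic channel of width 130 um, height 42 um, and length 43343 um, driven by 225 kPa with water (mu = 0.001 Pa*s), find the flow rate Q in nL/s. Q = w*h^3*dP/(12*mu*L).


Step 1: Convert all dimensions to SI (meters).
w = 130e-6 m, h = 42e-6 m, L = 43343e-6 m, dP = 225e3 Pa
Step 2: Q = w * h^3 * dP / (12 * mu * L)
Q = 130e-6 * (42e-6)^3 * 225e3 / (12 * 0.001 * 43343e-6) = 4.16652055e-09 m^3/s
Step 3: Convert Q from m^3/s to nL/s (1 m^3 = 1e12 nL, so multiply by 1e12).
Q = 4166.521 nL/s


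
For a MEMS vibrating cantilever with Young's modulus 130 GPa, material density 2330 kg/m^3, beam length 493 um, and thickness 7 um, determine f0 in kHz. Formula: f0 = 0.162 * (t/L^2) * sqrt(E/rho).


Step 1: Convert units to SI.
t_SI = 7e-6 m, L_SI = 493e-6 m
Step 2: Calculate sqrt(E/rho).
sqrt(130e9 / 2330) = 7469.54 m/s
Step 3: Compute f0.
f0 = 0.162 * 7e-6 / (493e-6)^2 * 7469.54 = 34850.8 Hz = 34.85 kHz


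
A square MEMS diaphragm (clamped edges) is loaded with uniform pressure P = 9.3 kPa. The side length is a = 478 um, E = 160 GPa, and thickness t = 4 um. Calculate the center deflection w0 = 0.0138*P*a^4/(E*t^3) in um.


Step 1: Convert pressure to compatible units (E is in GPa, so P in GPa).
P = 9.3 kPa = 9.3e-6 GPa
Step 2: Compute numerator: 0.0138 * P * a^4.
a^4 = 478^4 = 52204938256
numerator = 0.0138 * 9.3e-6 * 52204938256 = 6.69998e+03
Step 3: Compute denominator: E * t^3 = 160 * 4^3 = 10240
Step 4: w0 = numerator / denominator = 6.69998e+03 / 10240 = 0.6543 um


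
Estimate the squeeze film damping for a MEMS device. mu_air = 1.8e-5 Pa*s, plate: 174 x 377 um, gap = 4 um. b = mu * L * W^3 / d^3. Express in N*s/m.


Step 1: Convert to SI.
L = 174e-6 m, W = 377e-6 m, d = 4e-6 m
Step 2: W^3 = (377e-6)^3 = 5.36e-11 m^3
Step 3: d^3 = (4e-6)^3 = 6.40e-17 m^3
Step 4: b = 1.8e-5 * 174e-6 * 5.36e-11 / 6.40e-17
b = 2.62e-03 N*s/m


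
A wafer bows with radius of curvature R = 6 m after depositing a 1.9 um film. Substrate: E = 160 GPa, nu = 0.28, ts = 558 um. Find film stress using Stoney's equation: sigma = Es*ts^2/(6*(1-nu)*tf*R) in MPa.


Step 1: Compute numerator: Es * ts^2 = 160 * 558^2 = 49818240 (GPa*um^2)
Step 2: Compute denominator (R in um): 6*(1-nu)*tf*R = 6*0.72*1.9*6e6 = 49248000.0 (um^2)
Step 3: sigma (GPa) = 49818240 / 49248000.0 = 1.011579e+00 GPa
Step 4: Convert to MPa (x1000): sigma = 1011.6 MPa


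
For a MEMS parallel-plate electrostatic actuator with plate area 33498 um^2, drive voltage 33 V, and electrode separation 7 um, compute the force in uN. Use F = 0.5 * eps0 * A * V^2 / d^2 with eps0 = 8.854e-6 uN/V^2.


Step 1: Identify parameters.
eps0 = 8.854e-6 uN/V^2, A = 33498 um^2, V = 33 V, d = 7 um
Step 2: Compute V^2 = 33^2 = 1089
Step 3: Compute d^2 = 7^2 = 49
Step 4: F = 0.5 * 8.854e-6 * 33498 * 1089 / 49
F = 3.296 uN
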